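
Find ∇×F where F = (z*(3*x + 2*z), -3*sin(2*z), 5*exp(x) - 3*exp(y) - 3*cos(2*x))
(-3*exp(y) + 6*cos(2*z), 3*x + 4*z - 5*exp(x) - 6*sin(2*x), 0)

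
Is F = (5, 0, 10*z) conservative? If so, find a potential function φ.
Yes, F is conservative. φ = 5*x + 5*z**2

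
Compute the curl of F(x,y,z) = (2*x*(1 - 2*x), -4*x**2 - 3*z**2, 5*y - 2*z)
(6*z + 5, 0, -8*x)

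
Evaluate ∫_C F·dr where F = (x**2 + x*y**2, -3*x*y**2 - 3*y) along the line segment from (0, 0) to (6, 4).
-96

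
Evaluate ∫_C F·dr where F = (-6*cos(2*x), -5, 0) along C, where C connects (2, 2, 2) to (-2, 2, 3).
6*sin(4)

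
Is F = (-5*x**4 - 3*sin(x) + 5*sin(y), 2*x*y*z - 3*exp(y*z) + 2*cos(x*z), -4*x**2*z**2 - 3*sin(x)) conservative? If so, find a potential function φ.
No, ∇×F = (-2*x*y + 2*x*sin(x*z) + 3*y*exp(y*z), 8*x*z**2 + 3*cos(x), 2*y*z - 2*z*sin(x*z) - 5*cos(y)) ≠ 0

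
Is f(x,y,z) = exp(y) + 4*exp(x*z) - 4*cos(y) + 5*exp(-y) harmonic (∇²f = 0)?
No, ∇²f = 4*x**2*exp(x*z) + 4*z**2*exp(x*z) + exp(y) + 4*cos(y) + 5*exp(-y)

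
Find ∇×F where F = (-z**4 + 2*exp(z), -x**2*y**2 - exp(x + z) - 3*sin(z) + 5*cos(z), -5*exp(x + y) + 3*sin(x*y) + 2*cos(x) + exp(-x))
(3*x*cos(x*y) - 5*exp(x + y) + exp(x + z) + 5*sin(z) + 3*cos(z), -3*y*cos(x*y) - 4*z**3 + 2*exp(z) + 5*exp(x + y) + 2*sin(x) + exp(-x), -2*x*y**2 - exp(x + z))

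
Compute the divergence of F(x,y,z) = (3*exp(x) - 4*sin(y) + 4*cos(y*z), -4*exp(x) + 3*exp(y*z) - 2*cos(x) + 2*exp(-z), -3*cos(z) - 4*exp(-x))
3*z*exp(y*z) + 3*exp(x) + 3*sin(z)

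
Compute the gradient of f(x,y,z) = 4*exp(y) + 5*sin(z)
(0, 4*exp(y), 5*cos(z))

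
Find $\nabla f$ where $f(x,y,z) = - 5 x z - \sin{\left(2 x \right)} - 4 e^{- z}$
(-5*z - 2*cos(2*x), 0, -5*x + 4*exp(-z))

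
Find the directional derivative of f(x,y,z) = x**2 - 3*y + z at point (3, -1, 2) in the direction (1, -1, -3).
6*sqrt(11)/11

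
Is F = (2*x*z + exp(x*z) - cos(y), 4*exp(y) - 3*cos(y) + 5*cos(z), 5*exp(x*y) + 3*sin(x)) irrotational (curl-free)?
No, ∇×F = (5*x*exp(x*y) + 5*sin(z), x*exp(x*z) + 2*x - 5*y*exp(x*y) - 3*cos(x), -sin(y))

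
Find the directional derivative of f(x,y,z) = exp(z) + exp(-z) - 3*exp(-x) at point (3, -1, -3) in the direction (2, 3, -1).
sqrt(14)*(3 + exp(3)*sinh(3))*exp(-3)/7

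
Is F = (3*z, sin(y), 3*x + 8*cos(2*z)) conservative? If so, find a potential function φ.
Yes, F is conservative. φ = 3*x*z + 4*sin(2*z) - cos(y)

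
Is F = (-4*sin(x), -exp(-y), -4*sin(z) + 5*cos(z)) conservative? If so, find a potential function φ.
Yes, F is conservative. φ = 5*sin(z) + 4*cos(x) + 4*cos(z) + exp(-y)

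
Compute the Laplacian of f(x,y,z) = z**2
2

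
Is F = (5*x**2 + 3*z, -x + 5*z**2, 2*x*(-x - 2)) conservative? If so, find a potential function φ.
No, ∇×F = (-10*z, 4*x + 7, -1) ≠ 0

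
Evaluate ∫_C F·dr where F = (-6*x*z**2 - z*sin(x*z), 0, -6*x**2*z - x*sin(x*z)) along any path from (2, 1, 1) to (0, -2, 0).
13 - cos(2)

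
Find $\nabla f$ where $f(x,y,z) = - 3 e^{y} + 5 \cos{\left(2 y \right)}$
(0, -3*exp(y) - 10*sin(2*y), 0)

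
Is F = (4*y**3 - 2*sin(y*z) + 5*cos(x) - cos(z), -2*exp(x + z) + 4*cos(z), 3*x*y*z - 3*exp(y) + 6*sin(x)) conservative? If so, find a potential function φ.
No, ∇×F = (3*x*z - 3*exp(y) + 2*exp(x + z) + 4*sin(z), -3*y*z - 2*y*cos(y*z) + sin(z) - 6*cos(x), -12*y**2 + 2*z*cos(y*z) - 2*exp(x + z)) ≠ 0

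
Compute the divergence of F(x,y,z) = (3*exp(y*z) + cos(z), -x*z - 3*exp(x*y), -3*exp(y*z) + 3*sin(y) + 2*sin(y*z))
-3*x*exp(x*y) - 3*y*exp(y*z) + 2*y*cos(y*z)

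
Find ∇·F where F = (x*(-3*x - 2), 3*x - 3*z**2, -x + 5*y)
-6*x - 2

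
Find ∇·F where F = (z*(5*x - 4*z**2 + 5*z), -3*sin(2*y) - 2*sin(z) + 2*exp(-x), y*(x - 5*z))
-5*y + 5*z - 6*cos(2*y)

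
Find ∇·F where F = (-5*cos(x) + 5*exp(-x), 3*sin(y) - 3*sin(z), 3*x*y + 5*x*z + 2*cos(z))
5*x + 5*sin(x) - 2*sin(z) + 3*cos(y) - 5*exp(-x)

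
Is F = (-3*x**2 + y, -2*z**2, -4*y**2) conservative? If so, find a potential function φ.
No, ∇×F = (-8*y + 4*z, 0, -1) ≠ 0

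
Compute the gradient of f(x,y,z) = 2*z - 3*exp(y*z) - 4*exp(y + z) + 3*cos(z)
(0, -3*z*exp(y*z) - 4*exp(y + z), -3*y*exp(y*z) - 4*exp(y + z) - 3*sin(z) + 2)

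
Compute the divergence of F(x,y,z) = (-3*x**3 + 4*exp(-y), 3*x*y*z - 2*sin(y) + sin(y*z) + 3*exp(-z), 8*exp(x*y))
-9*x**2 + 3*x*z + z*cos(y*z) - 2*cos(y)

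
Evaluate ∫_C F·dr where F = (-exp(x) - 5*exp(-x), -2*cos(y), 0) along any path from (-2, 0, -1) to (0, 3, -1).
-5*exp(2) - 2*sin(3) + exp(-2) + 4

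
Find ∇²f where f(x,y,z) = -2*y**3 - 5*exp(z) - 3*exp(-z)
-12*y - 5*exp(z) - 3*exp(-z)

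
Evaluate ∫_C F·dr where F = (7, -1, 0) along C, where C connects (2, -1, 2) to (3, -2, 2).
8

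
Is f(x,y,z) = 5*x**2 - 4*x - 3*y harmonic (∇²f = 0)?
No, ∇²f = 10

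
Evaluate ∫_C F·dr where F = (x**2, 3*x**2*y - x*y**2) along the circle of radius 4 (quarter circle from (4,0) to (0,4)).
512/3 - 16*pi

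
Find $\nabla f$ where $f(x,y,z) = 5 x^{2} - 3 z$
(10*x, 0, -3)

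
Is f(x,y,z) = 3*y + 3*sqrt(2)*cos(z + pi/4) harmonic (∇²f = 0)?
No, ∇²f = -3*sqrt(2)*cos(z + pi/4)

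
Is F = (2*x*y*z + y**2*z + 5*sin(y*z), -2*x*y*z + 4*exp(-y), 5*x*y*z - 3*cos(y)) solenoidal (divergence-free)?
No, ∇·F = 5*x*y - 2*x*z + 2*y*z - 4*exp(-y)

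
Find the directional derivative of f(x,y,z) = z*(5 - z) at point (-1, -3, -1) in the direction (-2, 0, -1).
-7*sqrt(5)/5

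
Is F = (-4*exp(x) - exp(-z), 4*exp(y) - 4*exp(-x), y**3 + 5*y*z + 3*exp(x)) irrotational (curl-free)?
No, ∇×F = (3*y**2 + 5*z, -3*exp(x) + exp(-z), 4*exp(-x))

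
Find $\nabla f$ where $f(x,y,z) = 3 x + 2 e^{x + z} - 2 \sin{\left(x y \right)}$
(-2*y*cos(x*y) + 2*exp(x + z) + 3, -2*x*cos(x*y), 2*exp(x + z))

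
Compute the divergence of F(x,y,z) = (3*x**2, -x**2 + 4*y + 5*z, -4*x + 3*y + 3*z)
6*x + 7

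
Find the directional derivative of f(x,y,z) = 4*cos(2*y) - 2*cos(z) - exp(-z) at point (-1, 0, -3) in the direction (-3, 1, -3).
3*sqrt(19)*(-exp(3) + 2*sin(3))/19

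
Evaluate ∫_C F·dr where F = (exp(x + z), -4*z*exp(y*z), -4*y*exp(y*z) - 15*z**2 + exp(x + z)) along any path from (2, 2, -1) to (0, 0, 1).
-14 + 4*exp(-2)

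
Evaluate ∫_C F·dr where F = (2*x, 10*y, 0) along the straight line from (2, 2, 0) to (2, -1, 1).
-15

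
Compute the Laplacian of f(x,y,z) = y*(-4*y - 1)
-8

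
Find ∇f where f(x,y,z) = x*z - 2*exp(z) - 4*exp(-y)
(z, 4*exp(-y), x - 2*exp(z))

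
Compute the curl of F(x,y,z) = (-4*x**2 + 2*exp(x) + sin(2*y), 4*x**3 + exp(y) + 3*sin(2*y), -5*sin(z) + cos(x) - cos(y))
(sin(y), sin(x), 12*x**2 - 2*cos(2*y))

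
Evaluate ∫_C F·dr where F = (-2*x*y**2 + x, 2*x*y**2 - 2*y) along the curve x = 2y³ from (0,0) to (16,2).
-1804/3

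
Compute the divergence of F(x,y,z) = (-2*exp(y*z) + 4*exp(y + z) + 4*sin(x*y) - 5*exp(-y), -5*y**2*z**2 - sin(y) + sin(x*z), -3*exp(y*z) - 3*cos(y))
-10*y*z**2 - 3*y*exp(y*z) + 4*y*cos(x*y) - cos(y)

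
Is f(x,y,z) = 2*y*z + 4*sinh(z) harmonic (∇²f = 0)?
No, ∇²f = 4*sinh(z)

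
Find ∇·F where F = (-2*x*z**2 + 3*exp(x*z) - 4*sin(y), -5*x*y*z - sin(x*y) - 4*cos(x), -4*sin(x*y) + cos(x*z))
-5*x*z - x*sin(x*z) - x*cos(x*y) - 2*z**2 + 3*z*exp(x*z)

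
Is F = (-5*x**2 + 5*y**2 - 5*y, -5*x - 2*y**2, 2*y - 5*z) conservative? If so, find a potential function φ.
No, ∇×F = (2, 0, -10*y) ≠ 0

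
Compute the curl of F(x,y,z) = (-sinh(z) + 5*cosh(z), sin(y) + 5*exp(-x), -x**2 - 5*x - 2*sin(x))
(0, 2*x + 2*cos(x) + 5*sinh(z) - cosh(z) + 5, -5*exp(-x))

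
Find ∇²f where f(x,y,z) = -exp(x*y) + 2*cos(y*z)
-x**2*exp(x*y) - y**2*exp(x*y) - 2*y**2*cos(y*z) - 2*z**2*cos(y*z)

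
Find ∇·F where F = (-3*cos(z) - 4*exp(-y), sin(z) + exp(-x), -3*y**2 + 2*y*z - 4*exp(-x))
2*y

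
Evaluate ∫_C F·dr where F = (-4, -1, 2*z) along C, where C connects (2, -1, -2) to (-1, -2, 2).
13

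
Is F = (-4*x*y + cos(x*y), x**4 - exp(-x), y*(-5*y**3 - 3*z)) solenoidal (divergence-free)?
No, ∇·F = -y*(sin(x*y) + 7)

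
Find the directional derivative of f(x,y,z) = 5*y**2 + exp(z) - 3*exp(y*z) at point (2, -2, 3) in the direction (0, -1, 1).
sqrt(2)*(15 + 20*exp(6) + exp(9))*exp(-6)/2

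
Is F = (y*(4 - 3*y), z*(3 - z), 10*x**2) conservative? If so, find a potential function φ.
No, ∇×F = (2*z - 3, -20*x, 6*y - 4) ≠ 0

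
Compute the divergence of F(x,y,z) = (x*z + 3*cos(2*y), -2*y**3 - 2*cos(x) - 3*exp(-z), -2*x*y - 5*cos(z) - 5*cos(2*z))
-6*y**2 + z + 5*sin(z) + 10*sin(2*z)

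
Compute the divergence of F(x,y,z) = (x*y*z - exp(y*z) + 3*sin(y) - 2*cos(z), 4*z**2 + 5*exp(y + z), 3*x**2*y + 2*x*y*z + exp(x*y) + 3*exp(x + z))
2*x*y + y*z + 3*exp(x + z) + 5*exp(y + z)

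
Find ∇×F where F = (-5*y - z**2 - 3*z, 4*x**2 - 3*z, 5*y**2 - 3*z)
(10*y + 3, -2*z - 3, 8*x + 5)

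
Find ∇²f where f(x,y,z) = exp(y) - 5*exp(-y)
exp(y) - 5*exp(-y)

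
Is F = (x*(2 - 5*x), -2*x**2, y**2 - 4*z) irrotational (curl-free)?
No, ∇×F = (2*y, 0, -4*x)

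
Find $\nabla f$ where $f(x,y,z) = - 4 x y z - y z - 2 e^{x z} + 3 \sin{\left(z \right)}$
(2*z*(-2*y - exp(x*z)), z*(-4*x - 1), -4*x*y - 2*x*exp(x*z) - y + 3*cos(z))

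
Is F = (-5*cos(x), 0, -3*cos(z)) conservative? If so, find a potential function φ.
Yes, F is conservative. φ = -5*sin(x) - 3*sin(z)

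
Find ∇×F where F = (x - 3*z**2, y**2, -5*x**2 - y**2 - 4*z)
(-2*y, 10*x - 6*z, 0)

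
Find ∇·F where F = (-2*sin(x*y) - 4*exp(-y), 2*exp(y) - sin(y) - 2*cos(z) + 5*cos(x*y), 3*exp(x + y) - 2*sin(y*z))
-5*x*sin(x*y) - 2*y*cos(x*y) - 2*y*cos(y*z) + 2*exp(y) - cos(y)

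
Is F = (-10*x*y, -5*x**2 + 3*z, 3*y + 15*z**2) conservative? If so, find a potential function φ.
Yes, F is conservative. φ = -5*x**2*y + 3*y*z + 5*z**3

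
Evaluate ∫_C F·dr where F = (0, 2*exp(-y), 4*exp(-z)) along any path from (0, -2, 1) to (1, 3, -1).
2*(-1 + 2*exp(2) + (-2 + E)*exp(4))*exp(-3)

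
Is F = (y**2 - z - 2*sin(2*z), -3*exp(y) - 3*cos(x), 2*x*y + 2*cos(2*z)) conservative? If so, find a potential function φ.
No, ∇×F = (2*x, -2*y + 8*sin(z)**2 - 5, -2*y + 3*sin(x)) ≠ 0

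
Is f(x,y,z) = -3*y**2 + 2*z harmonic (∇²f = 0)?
No, ∇²f = -6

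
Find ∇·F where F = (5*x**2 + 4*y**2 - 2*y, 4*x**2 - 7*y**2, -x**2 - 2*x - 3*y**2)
10*x - 14*y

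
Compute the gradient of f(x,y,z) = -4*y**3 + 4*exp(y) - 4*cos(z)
(0, -12*y**2 + 4*exp(y), 4*sin(z))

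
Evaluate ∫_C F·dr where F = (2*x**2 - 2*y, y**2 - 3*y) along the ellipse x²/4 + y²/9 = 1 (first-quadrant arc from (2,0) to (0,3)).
-59/6 + 3*pi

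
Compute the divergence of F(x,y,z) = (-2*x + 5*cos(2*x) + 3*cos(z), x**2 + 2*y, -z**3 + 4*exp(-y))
-3*z**2 - 10*sin(2*x)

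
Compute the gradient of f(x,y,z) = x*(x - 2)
(2*x - 2, 0, 0)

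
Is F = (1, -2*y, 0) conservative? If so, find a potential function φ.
Yes, F is conservative. φ = x - y**2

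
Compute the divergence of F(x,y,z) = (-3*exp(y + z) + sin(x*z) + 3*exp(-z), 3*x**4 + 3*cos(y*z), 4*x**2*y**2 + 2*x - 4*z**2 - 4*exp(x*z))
-4*x*exp(x*z) - 3*z*sin(y*z) + z*cos(x*z) - 8*z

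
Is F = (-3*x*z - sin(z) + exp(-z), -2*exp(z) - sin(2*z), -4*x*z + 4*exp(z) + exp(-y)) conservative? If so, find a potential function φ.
No, ∇×F = (2*exp(z) + 2*cos(2*z) - exp(-y), -3*x + 4*z - cos(z) - exp(-z), 0) ≠ 0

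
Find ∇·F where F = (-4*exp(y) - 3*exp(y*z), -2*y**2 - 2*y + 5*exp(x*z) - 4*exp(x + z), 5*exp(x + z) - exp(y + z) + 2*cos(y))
-4*y + 5*exp(x + z) - exp(y + z) - 2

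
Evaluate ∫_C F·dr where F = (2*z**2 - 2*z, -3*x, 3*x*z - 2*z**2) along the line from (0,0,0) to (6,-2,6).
198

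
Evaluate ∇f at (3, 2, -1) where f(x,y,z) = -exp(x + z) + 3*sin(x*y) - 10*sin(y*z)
(-exp(2) + 6*cos(6), 10*cos(2) + 9*cos(6), -exp(2) - 20*cos(2))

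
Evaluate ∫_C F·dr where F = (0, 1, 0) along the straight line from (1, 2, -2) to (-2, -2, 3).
-4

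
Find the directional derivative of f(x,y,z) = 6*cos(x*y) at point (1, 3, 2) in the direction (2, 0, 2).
-9*sqrt(2)*sin(3)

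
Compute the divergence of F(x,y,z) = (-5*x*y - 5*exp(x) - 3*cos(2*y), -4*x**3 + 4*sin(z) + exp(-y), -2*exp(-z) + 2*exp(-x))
-5*y - 5*exp(x) + 2*exp(-z) - exp(-y)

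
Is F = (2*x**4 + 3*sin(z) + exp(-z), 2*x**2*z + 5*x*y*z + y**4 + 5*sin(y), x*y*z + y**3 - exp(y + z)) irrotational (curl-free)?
No, ∇×F = (-2*x**2 - 5*x*y + x*z + 3*y**2 - exp(y + z), -y*z + 3*cos(z) - exp(-z), z*(4*x + 5*y))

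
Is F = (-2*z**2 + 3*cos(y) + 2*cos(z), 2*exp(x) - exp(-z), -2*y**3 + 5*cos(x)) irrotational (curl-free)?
No, ∇×F = (-6*y**2 - exp(-z), -4*z + 5*sin(x) - 2*sin(z), 2*exp(x) + 3*sin(y))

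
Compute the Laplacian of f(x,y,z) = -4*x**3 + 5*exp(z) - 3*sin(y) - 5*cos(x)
-24*x + 5*exp(z) + 3*sin(y) + 5*cos(x)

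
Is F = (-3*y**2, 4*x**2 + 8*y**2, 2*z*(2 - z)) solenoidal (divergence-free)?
No, ∇·F = 16*y - 4*z + 4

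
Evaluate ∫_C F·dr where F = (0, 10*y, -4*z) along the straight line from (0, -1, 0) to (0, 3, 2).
32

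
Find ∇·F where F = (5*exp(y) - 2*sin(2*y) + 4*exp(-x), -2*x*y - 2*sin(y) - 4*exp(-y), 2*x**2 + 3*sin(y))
-2*x - 2*cos(y) + 4*exp(-y) - 4*exp(-x)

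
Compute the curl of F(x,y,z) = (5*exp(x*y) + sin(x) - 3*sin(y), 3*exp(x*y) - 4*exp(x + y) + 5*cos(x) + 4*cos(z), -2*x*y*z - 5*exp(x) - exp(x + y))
(-2*x*z - exp(x + y) + 4*sin(z), 2*y*z + 5*exp(x) + exp(x + y), -5*x*exp(x*y) + 3*y*exp(x*y) - 4*exp(x + y) - 5*sin(x) + 3*cos(y))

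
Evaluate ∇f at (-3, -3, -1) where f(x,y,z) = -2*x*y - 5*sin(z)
(6, 6, -5*cos(1))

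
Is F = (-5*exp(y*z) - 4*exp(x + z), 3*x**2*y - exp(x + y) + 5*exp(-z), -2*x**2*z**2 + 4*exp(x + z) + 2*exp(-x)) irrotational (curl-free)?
No, ∇×F = (5*exp(-z), 4*x*z**2 - 5*y*exp(y*z) - 8*exp(x + z) + 2*exp(-x), 6*x*y + 5*z*exp(y*z) - exp(x + y))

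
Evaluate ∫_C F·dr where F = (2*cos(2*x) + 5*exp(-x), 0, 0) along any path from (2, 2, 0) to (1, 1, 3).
-5*exp(-1) + 5*exp(-2) - sin(4) + sin(2)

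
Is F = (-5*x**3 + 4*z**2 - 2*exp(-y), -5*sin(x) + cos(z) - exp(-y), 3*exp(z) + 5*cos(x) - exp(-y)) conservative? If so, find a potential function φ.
No, ∇×F = (sin(z) + exp(-y), 8*z + 5*sin(x), -5*cos(x) - 2*exp(-y)) ≠ 0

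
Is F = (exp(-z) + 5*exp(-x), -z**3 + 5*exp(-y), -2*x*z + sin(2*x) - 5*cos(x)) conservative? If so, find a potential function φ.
No, ∇×F = (3*z**2, 2*z - 5*sin(x) - 2*cos(2*x) - exp(-z), 0) ≠ 0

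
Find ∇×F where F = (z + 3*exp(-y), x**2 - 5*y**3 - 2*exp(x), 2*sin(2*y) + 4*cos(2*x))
(4*cos(2*y), 8*sin(2*x) + 1, 2*x - 2*exp(x) + 3*exp(-y))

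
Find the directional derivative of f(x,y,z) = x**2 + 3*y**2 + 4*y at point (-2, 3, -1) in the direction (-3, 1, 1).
34*sqrt(11)/11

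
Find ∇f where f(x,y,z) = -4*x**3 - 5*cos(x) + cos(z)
(-12*x**2 + 5*sin(x), 0, -sin(z))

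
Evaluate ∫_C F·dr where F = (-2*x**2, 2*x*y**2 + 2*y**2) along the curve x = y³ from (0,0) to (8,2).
-944/3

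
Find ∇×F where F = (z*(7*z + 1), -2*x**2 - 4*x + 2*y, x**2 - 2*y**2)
(-4*y, -2*x + 14*z + 1, -4*x - 4)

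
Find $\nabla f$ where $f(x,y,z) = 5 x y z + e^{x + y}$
(5*y*z + exp(x + y), 5*x*z + exp(x + y), 5*x*y)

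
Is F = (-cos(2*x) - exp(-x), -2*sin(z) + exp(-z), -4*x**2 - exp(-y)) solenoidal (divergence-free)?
No, ∇·F = 2*sin(2*x) + exp(-x)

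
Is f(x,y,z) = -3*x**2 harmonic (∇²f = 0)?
No, ∇²f = -6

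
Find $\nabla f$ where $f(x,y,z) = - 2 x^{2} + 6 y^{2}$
(-4*x, 12*y, 0)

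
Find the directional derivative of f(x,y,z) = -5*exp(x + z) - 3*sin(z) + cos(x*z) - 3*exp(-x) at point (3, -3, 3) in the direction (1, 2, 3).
sqrt(14)*(-20*exp(9) - 12*exp(3)*sin(9) + 3 - 9*exp(3)*cos(3))*exp(-3)/14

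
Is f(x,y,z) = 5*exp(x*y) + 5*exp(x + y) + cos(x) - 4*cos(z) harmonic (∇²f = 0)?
No, ∇²f = 5*x**2*exp(x*y) + 5*y**2*exp(x*y) + 10*exp(x + y) - cos(x) + 4*cos(z)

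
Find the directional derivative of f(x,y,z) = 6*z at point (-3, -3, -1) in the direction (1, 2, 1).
sqrt(6)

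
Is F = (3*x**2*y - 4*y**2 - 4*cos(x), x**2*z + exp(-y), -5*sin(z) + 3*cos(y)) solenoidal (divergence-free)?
No, ∇·F = 6*x*y + 4*sin(x) - 5*cos(z) - exp(-y)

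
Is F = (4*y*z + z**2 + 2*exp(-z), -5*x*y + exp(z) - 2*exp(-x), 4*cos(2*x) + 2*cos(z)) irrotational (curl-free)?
No, ∇×F = (-exp(z), 4*y + 2*z + 8*sin(2*x) - 2*exp(-z), -5*y - 4*z + 2*exp(-x))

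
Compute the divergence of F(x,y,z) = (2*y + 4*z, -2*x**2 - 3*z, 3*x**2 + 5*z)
5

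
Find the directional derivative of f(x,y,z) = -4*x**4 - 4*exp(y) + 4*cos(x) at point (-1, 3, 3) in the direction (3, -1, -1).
4*sqrt(11)*(3*sin(1) + 12 + exp(3))/11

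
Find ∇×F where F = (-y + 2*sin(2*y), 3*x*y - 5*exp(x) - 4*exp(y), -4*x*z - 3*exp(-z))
(0, 4*z, 3*y - 5*exp(x) - 4*cos(2*y) + 1)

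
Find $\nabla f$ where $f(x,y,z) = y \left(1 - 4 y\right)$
(0, 1 - 8*y, 0)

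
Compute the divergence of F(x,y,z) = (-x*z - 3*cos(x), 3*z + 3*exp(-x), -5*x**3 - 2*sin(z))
-z + 3*sin(x) - 2*cos(z)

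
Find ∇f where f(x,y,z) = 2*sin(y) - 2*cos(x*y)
(2*y*sin(x*y), 2*x*sin(x*y) + 2*cos(y), 0)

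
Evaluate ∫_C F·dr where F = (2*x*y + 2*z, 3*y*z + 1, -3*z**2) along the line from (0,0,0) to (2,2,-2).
10/3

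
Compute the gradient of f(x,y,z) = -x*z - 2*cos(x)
(-z + 2*sin(x), 0, -x)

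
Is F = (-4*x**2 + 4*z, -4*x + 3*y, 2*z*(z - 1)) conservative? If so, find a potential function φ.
No, ∇×F = (0, 4, -4) ≠ 0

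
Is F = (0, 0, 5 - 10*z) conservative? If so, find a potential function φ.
Yes, F is conservative. φ = 5*z*(1 - z)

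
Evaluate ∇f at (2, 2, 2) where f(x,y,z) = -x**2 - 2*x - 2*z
(-6, 0, -2)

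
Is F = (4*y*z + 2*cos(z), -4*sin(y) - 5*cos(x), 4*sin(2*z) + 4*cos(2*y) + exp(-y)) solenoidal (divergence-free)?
No, ∇·F = -4*cos(y) + 8*cos(2*z)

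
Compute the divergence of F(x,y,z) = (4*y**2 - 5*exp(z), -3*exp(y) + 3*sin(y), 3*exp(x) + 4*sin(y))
-3*exp(y) + 3*cos(y)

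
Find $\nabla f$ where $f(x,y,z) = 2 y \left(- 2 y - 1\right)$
(0, -8*y - 2, 0)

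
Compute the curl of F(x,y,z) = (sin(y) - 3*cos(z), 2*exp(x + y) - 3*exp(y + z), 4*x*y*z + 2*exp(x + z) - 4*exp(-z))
(4*x*z + 3*exp(y + z), -4*y*z - 2*exp(x + z) + 3*sin(z), 2*exp(x + y) - cos(y))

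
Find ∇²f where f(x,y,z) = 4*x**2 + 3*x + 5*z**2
18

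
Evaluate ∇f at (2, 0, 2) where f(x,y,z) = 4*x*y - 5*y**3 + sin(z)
(0, 8, cos(2))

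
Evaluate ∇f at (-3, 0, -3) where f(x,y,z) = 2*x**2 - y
(-12, -1, 0)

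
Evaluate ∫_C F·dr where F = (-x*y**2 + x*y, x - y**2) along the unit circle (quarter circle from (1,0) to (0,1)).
-5/12 + pi/4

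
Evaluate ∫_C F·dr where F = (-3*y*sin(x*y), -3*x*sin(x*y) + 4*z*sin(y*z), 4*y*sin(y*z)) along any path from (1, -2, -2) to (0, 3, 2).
-4*cos(6) + 4*cos(4) - 3*cos(2) + 3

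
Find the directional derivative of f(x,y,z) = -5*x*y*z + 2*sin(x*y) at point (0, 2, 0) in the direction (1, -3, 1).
4*sqrt(11)/11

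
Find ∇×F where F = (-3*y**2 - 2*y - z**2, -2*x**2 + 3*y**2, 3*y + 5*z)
(3, -2*z, -4*x + 6*y + 2)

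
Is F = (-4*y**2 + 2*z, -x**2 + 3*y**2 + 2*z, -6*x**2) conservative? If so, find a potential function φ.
No, ∇×F = (-2, 12*x + 2, -2*x + 8*y) ≠ 0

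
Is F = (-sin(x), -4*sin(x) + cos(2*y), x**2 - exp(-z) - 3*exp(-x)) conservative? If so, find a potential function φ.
No, ∇×F = (0, -2*x - 3*exp(-x), -4*cos(x)) ≠ 0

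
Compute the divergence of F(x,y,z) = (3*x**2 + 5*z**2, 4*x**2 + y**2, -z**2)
6*x + 2*y - 2*z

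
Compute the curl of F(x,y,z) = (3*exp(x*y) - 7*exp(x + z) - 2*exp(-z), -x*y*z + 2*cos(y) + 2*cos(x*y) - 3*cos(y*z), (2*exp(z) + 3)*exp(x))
(y*(x - 3*sin(y*z)), -3*exp(x) - 9*exp(x + z) + 2*exp(-z), -3*x*exp(x*y) - y*z - 2*y*sin(x*y))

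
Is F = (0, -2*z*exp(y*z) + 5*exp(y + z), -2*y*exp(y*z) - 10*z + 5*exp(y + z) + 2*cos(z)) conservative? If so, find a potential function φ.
Yes, F is conservative. φ = -5*z**2 - 2*exp(y*z) + 5*exp(y + z) + 2*sin(z)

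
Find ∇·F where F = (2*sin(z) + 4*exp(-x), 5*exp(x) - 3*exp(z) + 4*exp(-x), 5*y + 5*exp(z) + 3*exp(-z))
5*exp(z) - 3*exp(-z) - 4*exp(-x)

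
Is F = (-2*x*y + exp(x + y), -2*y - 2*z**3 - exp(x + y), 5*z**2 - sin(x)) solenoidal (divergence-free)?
No, ∇·F = -2*y + 10*z - 2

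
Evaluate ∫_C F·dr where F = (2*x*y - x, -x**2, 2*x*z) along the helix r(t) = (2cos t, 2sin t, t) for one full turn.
0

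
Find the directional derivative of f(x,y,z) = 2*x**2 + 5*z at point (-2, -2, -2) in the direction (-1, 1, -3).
-7*sqrt(11)/11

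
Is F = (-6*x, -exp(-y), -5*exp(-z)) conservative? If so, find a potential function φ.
Yes, F is conservative. φ = -3*x**2 + 5*exp(-z) + exp(-y)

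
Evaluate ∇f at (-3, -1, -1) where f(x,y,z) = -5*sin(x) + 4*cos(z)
(-5*cos(3), 0, 4*sin(1))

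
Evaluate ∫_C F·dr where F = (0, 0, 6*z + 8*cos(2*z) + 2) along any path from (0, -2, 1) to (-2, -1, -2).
-4*sin(2) + 3 - 4*sin(4)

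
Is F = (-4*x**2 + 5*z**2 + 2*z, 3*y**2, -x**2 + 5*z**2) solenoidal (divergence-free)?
No, ∇·F = -8*x + 6*y + 10*z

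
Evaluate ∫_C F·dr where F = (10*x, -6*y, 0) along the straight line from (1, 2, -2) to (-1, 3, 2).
-15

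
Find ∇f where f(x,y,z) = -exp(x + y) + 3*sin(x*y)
(3*y*cos(x*y) - exp(x + y), 3*x*cos(x*y) - exp(x + y), 0)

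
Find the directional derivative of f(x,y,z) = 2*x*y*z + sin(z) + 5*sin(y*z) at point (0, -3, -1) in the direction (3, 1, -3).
sqrt(19)*(40*cos(3) - 3*cos(1) + 18)/19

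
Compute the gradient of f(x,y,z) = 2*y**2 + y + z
(0, 4*y + 1, 1)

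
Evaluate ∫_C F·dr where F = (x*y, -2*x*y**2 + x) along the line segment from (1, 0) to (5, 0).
0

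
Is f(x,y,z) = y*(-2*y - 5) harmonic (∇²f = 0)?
No, ∇²f = -4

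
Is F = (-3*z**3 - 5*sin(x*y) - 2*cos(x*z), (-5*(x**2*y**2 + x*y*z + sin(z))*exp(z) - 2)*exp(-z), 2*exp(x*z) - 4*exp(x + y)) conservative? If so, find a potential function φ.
No, ∇×F = (5*x*y - 4*exp(x + y) + 5*cos(z) - 2*exp(-z), 2*x*sin(x*z) - 9*z**2 - 2*z*exp(x*z) + 4*exp(x + y), -10*x*y**2 + 5*x*cos(x*y) - 5*y*z) ≠ 0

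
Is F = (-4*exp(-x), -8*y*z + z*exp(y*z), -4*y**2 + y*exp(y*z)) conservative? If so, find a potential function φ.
Yes, F is conservative. φ = -4*y**2*z + exp(y*z) + 4*exp(-x)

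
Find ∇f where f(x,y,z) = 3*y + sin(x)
(cos(x), 3, 0)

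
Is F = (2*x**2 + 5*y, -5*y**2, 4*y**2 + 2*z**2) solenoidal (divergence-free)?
No, ∇·F = 4*x - 10*y + 4*z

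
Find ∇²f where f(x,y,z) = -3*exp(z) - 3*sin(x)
-3*exp(z) + 3*sin(x)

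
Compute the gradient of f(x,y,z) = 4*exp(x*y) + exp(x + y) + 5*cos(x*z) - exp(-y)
(4*y*exp(x*y) - 5*z*sin(x*z) + exp(x + y), 4*x*exp(x*y) + exp(x + y) + exp(-y), -5*x*sin(x*z))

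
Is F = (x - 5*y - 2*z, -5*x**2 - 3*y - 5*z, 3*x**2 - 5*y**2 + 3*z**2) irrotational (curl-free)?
No, ∇×F = (5 - 10*y, -6*x - 2, 5 - 10*x)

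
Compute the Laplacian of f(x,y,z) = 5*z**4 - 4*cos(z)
60*z**2 + 4*cos(z)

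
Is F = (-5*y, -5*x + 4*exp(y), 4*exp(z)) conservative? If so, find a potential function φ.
Yes, F is conservative. φ = -5*x*y + 4*exp(y) + 4*exp(z)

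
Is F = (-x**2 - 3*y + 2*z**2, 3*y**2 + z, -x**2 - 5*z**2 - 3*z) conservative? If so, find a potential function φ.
No, ∇×F = (-1, 2*x + 4*z, 3) ≠ 0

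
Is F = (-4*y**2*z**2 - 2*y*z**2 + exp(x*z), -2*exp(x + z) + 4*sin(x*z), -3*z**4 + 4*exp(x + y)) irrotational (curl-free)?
No, ∇×F = (-4*x*cos(x*z) + 4*exp(x + y) + 2*exp(x + z), x*exp(x*z) - 8*y**2*z - 4*y*z - 4*exp(x + y), 8*y*z**2 + 2*z**2 + 4*z*cos(x*z) - 2*exp(x + z))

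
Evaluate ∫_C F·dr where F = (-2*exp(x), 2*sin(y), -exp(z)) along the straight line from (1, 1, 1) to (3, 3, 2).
-2*exp(3) - exp(2) + 2*cos(1) - 2*cos(3) + 3*E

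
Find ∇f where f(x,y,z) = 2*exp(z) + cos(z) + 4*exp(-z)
(0, 0, 2*exp(z) - sin(z) - 4*exp(-z))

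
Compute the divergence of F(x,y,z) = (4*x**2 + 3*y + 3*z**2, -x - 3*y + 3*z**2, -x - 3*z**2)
8*x - 6*z - 3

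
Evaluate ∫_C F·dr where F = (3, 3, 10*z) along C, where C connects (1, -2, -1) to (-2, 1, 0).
-5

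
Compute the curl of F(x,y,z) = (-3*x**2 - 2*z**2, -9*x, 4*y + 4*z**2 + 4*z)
(4, -4*z, -9)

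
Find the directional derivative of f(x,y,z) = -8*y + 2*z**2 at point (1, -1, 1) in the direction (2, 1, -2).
-16/3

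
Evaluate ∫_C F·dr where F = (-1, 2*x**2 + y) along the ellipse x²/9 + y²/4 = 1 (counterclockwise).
0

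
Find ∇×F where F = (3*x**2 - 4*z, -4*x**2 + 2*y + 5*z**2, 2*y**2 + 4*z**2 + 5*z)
(4*y - 10*z, -4, -8*x)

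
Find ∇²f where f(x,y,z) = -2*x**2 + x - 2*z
-4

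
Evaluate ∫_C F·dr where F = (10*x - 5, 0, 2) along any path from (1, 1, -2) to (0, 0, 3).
10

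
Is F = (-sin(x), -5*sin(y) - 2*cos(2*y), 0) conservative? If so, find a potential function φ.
Yes, F is conservative. φ = -sin(2*y) + cos(x) + 5*cos(y)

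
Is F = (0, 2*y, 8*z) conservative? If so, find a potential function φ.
Yes, F is conservative. φ = y**2 + 4*z**2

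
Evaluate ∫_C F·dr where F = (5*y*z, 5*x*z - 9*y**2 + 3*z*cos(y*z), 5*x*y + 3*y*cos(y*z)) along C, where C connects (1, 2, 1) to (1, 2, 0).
-10 - 3*sin(2)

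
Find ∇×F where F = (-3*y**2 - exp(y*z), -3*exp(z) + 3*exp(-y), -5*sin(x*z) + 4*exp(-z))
(3*exp(z), -y*exp(y*z) + 5*z*cos(x*z), 6*y + z*exp(y*z))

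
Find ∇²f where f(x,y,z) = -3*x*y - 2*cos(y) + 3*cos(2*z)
2*cos(y) - 12*cos(2*z)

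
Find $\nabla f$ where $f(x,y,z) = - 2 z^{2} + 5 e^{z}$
(0, 0, -4*z + 5*exp(z))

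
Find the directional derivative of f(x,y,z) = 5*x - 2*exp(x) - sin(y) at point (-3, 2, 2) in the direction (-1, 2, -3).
sqrt(14)*(-5*exp(3) + 2 - 2*exp(3)*cos(2))*exp(-3)/14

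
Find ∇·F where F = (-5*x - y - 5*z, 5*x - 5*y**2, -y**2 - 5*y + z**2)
-10*y + 2*z - 5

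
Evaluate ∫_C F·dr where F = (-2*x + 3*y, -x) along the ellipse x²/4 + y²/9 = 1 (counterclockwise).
-24*pi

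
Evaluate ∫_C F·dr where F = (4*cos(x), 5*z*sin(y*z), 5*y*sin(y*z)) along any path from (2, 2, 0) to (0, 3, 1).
-4*sin(2) - 5*cos(3) + 5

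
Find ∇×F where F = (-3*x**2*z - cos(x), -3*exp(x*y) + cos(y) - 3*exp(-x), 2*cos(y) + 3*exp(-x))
(-2*sin(y), -3*x**2 + 3*exp(-x), -3*y*exp(x*y) + 3*exp(-x))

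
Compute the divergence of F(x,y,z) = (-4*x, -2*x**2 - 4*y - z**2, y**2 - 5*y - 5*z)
-13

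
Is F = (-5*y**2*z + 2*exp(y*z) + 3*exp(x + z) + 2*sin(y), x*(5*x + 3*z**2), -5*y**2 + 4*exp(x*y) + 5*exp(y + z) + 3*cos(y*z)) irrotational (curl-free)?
No, ∇×F = (-6*x*z + 4*x*exp(x*y) - 10*y - 3*z*sin(y*z) + 5*exp(y + z), -5*y**2 - 4*y*exp(x*y) + 2*y*exp(y*z) + 3*exp(x + z), 10*x + 10*y*z + 3*z**2 - 2*z*exp(y*z) - 2*cos(y))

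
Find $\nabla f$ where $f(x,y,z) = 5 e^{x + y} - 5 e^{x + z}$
(5*exp(x + y) - 5*exp(x + z), 5*exp(x + y), -5*exp(x + z))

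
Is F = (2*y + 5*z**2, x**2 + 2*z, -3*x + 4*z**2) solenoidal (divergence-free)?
No, ∇·F = 8*z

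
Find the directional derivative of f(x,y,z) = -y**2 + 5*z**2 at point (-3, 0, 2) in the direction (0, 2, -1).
-4*sqrt(5)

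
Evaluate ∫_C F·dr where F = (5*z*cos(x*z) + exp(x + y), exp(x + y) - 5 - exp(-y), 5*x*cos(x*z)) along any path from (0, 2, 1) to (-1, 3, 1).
-5 - 5*sin(1) - exp(-2) + exp(-3)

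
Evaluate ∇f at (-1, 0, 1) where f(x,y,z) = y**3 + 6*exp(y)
(0, 6, 0)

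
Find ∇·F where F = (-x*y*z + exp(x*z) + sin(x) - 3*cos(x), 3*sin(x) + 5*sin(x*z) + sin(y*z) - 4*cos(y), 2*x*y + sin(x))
-y*z + z*exp(x*z) + z*cos(y*z) + 3*sin(x) + 4*sin(y) + cos(x)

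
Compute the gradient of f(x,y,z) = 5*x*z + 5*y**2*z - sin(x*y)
(-y*cos(x*y) + 5*z, -x*cos(x*y) + 10*y*z, 5*x + 5*y**2)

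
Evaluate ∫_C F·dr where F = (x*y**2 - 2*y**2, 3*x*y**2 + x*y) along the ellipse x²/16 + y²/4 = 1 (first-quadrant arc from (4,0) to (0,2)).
32/3 + 6*pi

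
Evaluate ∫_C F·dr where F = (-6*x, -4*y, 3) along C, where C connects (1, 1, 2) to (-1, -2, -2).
-18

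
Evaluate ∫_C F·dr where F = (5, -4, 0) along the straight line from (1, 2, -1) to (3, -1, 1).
22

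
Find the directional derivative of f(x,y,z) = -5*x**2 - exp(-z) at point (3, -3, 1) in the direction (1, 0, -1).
sqrt(2)*(-30*E - 1)*exp(-1)/2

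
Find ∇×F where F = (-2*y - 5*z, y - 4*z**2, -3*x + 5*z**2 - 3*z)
(8*z, -2, 2)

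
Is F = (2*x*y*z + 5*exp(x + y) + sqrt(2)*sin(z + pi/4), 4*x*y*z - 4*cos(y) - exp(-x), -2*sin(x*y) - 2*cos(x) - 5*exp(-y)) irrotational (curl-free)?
No, ∇×F = (-4*x*y - 2*x*cos(x*y) + 5*exp(-y), 2*x*y + 2*y*cos(x*y) - 2*sin(x) + sqrt(2)*cos(z + pi/4), -2*x*z + 4*y*z - 5*exp(x + y) + exp(-x))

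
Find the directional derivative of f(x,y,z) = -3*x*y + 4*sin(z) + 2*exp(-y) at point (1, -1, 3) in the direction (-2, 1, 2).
-3 + 8*cos(3)/3 - 2*E/3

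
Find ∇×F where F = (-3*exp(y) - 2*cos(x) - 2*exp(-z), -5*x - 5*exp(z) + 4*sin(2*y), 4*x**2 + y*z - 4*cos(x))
(z + 5*exp(z), -8*x - 4*sin(x) + 2*exp(-z), 3*exp(y) - 5)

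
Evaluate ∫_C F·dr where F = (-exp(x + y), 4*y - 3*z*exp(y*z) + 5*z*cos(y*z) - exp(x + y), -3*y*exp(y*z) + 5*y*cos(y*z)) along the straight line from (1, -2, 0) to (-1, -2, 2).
(-3 - E + exp(3) + (3 - 5*sin(4))*exp(4))*exp(-4)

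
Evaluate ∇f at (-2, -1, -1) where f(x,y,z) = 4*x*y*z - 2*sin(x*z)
(2*cos(2) + 4, 8, 4*cos(2) + 8)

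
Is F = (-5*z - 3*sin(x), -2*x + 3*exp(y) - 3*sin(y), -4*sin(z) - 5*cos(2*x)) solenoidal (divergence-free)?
No, ∇·F = 3*exp(y) - 3*cos(x) - 3*cos(y) - 4*cos(z)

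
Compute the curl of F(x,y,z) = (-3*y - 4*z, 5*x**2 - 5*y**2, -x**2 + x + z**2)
(0, 2*x - 5, 10*x + 3)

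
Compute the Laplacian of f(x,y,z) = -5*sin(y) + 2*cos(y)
5*sin(y) - 2*cos(y)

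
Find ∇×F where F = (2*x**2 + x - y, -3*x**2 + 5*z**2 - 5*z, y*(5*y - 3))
(10*y - 10*z + 2, 0, 1 - 6*x)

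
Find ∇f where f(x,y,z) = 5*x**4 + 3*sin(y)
(20*x**3, 3*cos(y), 0)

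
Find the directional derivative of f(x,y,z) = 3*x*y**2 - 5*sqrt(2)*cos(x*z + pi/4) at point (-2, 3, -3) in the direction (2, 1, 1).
-40*sqrt(3)*sin(pi/4 + 6)/3 + 3*sqrt(6)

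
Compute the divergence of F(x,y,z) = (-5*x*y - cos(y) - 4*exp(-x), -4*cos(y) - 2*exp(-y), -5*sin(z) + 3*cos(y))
-5*y + 4*sin(y) - 5*cos(z) + 2*exp(-y) + 4*exp(-x)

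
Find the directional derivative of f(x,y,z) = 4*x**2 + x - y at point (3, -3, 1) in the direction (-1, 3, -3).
-28*sqrt(19)/19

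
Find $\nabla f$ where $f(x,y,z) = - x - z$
(-1, 0, -1)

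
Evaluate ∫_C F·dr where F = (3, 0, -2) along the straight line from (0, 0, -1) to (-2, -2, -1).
-6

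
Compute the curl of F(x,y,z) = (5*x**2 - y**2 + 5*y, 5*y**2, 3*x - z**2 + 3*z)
(0, -3, 2*y - 5)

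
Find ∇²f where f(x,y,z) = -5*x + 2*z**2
4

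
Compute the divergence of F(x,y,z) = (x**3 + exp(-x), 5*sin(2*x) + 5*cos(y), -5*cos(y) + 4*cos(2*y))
3*x**2 - 5*sin(y) - exp(-x)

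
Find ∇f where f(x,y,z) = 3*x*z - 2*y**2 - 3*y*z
(3*z, -4*y - 3*z, 3*x - 3*y)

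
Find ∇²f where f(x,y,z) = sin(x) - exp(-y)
-sin(x) - exp(-y)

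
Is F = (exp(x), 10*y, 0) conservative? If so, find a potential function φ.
Yes, F is conservative. φ = 5*y**2 + exp(x)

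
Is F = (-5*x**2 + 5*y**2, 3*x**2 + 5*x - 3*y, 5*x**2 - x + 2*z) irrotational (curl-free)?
No, ∇×F = (0, 1 - 10*x, 6*x - 10*y + 5)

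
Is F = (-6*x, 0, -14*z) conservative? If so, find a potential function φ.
Yes, F is conservative. φ = -3*x**2 - 7*z**2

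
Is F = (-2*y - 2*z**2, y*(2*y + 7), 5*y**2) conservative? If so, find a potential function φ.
No, ∇×F = (10*y, -4*z, 2) ≠ 0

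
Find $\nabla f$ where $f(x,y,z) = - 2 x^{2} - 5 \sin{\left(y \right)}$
(-4*x, -5*cos(y), 0)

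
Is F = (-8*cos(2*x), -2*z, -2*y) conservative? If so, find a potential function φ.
Yes, F is conservative. φ = -2*y*z - 4*sin(2*x)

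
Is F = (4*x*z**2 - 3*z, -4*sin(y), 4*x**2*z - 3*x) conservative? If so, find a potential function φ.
Yes, F is conservative. φ = 2*x**2*z**2 - 3*x*z + 4*cos(y)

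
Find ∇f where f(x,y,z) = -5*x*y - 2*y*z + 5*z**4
(-5*y, -5*x - 2*z, -2*y + 20*z**3)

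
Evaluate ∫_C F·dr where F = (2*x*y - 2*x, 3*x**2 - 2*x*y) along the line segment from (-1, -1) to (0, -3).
4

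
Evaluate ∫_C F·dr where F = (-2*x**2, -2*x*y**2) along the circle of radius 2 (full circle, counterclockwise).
-8*pi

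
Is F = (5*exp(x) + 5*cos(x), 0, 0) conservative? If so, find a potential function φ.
Yes, F is conservative. φ = 5*exp(x) + 5*sin(x)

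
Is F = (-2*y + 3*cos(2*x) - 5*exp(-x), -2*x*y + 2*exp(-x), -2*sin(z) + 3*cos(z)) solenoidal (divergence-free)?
No, ∇·F = -2*x - 6*sin(2*x) - 3*sin(z) - 2*cos(z) + 5*exp(-x)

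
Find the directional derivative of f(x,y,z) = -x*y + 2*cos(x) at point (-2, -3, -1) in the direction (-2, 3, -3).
-2*sqrt(22)*sin(2)/11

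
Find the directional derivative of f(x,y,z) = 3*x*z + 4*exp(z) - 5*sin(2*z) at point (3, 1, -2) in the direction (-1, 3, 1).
sqrt(11)*(4 - 10*exp(2)*cos(4) + 15*exp(2))*exp(-2)/11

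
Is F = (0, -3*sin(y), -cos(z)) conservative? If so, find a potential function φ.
Yes, F is conservative. φ = -sin(z) + 3*cos(y)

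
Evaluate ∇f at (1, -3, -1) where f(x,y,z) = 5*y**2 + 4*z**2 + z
(0, -30, -7)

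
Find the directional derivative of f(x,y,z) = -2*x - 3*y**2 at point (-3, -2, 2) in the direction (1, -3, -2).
-19*sqrt(14)/7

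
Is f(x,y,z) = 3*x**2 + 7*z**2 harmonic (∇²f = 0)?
No, ∇²f = 20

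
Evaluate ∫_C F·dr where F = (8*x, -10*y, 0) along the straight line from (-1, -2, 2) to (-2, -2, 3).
12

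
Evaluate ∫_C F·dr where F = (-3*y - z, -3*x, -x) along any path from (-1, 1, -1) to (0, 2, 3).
-2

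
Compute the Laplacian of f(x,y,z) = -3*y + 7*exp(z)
7*exp(z)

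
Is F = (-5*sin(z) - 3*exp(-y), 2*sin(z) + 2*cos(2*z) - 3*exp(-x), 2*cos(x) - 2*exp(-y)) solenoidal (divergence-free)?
Yes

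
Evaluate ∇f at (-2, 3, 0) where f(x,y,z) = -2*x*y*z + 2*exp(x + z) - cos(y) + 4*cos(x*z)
(2*exp(-2), sin(3), 2*exp(-2) + 12)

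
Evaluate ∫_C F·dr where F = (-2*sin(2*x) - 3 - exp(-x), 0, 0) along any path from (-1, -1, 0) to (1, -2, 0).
-6 - 2*sinh(1)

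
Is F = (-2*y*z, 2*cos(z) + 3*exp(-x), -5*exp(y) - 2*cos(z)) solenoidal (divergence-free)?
No, ∇·F = 2*sin(z)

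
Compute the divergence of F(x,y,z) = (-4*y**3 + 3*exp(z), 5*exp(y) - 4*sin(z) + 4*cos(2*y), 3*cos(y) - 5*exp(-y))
5*exp(y) - 8*sin(2*y)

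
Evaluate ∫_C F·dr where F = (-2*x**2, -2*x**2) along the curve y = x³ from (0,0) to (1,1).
-28/15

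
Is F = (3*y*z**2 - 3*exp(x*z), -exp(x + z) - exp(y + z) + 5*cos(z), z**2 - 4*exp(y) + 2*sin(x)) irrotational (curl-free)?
No, ∇×F = (-4*exp(y) + exp(x + z) + exp(y + z) + 5*sin(z), -3*x*exp(x*z) + 6*y*z - 2*cos(x), -3*z**2 - exp(x + z))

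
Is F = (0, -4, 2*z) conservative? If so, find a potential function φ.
Yes, F is conservative. φ = -4*y + z**2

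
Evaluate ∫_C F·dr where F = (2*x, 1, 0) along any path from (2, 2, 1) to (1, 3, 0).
-2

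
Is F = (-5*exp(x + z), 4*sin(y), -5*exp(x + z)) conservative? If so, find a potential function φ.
Yes, F is conservative. φ = -5*exp(x + z) - 4*cos(y)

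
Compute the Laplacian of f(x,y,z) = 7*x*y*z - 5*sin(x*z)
5*(x**2 + z**2)*sin(x*z)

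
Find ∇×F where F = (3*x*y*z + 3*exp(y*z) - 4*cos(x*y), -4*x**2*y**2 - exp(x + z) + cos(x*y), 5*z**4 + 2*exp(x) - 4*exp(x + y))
(-4*exp(x + y) + exp(x + z), 3*x*y + 3*y*exp(y*z) - 2*exp(x) + 4*exp(x + y), -8*x*y**2 - 3*x*z - 4*x*sin(x*y) - y*sin(x*y) - 3*z*exp(y*z) - exp(x + z))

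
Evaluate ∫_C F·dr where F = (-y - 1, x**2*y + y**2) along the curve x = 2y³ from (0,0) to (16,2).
272/3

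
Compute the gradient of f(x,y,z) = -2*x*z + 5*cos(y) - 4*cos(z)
(-2*z, -5*sin(y), -2*x + 4*sin(z))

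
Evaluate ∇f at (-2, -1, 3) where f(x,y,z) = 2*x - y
(2, -1, 0)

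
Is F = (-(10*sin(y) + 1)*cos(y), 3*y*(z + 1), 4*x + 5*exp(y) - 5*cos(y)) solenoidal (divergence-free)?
No, ∇·F = 3*z + 3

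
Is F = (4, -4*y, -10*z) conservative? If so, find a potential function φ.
Yes, F is conservative. φ = 4*x - 2*y**2 - 5*z**2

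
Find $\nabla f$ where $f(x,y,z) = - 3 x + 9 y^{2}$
(-3, 18*y, 0)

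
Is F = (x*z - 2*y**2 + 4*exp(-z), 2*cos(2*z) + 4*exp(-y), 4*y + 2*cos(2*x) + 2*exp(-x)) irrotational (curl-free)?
No, ∇×F = (4*sin(2*z) + 4, x + 4*sin(2*x) - 4*exp(-z) + 2*exp(-x), 4*y)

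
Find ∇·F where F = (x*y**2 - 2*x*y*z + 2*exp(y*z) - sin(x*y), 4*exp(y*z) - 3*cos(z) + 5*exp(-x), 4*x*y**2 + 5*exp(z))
y**2 - 2*y*z - y*cos(x*y) + 4*z*exp(y*z) + 5*exp(z)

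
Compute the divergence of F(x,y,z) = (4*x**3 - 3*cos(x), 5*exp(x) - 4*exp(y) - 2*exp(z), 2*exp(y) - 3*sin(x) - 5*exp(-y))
12*x**2 - 4*exp(y) + 3*sin(x)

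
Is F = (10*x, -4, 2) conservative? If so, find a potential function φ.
Yes, F is conservative. φ = 5*x**2 - 4*y + 2*z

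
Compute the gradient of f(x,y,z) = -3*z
(0, 0, -3)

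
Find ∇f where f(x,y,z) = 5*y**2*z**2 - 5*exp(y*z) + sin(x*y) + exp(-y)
(y*cos(x*y), x*cos(x*y) + 10*y*z**2 - 5*z*exp(y*z) - exp(-y), 5*y*(2*y*z - exp(y*z)))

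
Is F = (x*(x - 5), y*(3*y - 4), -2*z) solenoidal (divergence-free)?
No, ∇·F = 2*x + 6*y - 11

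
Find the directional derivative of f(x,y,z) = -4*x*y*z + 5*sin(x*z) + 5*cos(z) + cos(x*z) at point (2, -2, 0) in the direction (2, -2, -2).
-26*sqrt(3)/3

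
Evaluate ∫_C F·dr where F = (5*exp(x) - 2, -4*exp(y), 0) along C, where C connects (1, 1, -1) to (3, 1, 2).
-5*E - 4 + 5*exp(3)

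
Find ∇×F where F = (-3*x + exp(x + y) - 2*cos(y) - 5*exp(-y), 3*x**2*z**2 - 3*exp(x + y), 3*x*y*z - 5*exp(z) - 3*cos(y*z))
(3*z*(-2*x**2 + x + sin(y*z)), -3*y*z, 6*x*z**2 - 4*exp(x + y) - 2*sin(y) - 5*exp(-y))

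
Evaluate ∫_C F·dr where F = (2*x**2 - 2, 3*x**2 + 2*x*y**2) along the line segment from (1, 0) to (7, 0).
216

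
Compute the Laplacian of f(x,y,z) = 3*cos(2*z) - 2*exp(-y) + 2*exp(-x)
-12*cos(2*z) - 2*exp(-y) + 2*exp(-x)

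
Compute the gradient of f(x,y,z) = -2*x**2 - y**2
(-4*x, -2*y, 0)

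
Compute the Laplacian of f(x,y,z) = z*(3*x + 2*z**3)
24*z**2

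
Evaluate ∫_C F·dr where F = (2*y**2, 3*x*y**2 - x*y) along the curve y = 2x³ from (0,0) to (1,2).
232/35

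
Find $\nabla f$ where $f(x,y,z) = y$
(0, 1, 0)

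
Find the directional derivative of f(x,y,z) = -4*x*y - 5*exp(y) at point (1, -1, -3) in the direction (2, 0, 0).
4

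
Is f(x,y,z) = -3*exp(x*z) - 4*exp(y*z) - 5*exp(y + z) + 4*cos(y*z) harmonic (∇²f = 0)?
No, ∇²f = -3*x**2*exp(x*z) - 4*y**2*exp(y*z) - 4*y**2*cos(y*z) - 3*z**2*exp(x*z) - 4*z**2*exp(y*z) - 4*z**2*cos(y*z) - 10*exp(y + z)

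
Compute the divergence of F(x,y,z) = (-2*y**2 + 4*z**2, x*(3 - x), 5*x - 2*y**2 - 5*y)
0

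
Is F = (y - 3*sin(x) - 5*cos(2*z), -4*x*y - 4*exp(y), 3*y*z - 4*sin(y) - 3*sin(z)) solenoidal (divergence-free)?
No, ∇·F = -4*x + 3*y - 4*exp(y) - 3*cos(x) - 3*cos(z)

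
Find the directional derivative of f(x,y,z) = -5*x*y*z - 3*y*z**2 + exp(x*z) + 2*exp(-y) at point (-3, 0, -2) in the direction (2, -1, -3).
sqrt(14)*(44 + 5*exp(6))/14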